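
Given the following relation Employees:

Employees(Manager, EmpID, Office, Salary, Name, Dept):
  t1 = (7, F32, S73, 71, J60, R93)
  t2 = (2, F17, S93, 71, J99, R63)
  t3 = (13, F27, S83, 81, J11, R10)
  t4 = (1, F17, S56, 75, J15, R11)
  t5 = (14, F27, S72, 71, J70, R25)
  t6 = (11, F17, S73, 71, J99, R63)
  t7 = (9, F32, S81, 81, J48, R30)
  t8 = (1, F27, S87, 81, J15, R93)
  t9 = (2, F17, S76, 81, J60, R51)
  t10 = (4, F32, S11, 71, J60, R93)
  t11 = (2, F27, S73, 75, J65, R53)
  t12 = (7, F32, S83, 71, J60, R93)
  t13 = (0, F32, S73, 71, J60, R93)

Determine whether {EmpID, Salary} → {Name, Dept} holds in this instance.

(EmpID=F32, Salary=71): rows 1, 10, 12, 13 → {Name,Dept} = (J60, R93), (J60, R93), (J60, R93), (J60, R93) ✓
(EmpID=F17, Salary=71): rows 2, 6 → {Name,Dept} = (J99, R63), (J99, R63) ✓
(EmpID=F27, Salary=81): rows 3, 8 → {Name,Dept} takes values {(J11, R10), (J15, R93)} — violation
(EmpID=F17, Salary=75): row 4 → {Name,Dept} = (J15, R11) ✓
(EmpID=F27, Salary=71): row 5 → {Name,Dept} = (J70, R25) ✓
(EmpID=F32, Salary=81): row 7 → {Name,Dept} = (J48, R30) ✓
(EmpID=F17, Salary=81): row 9 → {Name,Dept} = (J60, R51) ✓
(EmpID=F27, Salary=75): row 11 → {Name,Dept} = (J65, R53) ✓
Two rows agree on {EmpID, Salary} but differ on {Name, Dept}, so {EmpID, Salary} → {Name, Dept} does not hold.

No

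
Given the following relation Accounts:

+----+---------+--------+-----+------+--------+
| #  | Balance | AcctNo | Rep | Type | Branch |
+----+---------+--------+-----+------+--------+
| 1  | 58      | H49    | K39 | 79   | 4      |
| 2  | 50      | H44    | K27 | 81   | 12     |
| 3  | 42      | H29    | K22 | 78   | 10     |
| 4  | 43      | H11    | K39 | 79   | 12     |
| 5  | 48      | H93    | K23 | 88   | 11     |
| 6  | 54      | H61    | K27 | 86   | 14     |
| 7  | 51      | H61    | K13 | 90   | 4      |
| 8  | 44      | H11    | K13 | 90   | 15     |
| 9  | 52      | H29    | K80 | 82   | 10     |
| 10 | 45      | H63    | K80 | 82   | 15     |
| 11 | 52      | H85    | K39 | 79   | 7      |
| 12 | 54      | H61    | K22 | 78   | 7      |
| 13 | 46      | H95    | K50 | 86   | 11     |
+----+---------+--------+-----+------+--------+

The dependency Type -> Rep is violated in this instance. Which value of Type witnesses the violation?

Type=79: rows 1, 4, 11 → Rep = K39, K39, K39 ✓
Type=81: row 2 → Rep = K27 ✓
Type=78: rows 3, 12 → Rep = K22, K22 ✓
Type=88: row 5 → Rep = K23 ✓
Type=86: rows 6, 13 → Rep takes values {K27, K50} — violation
Type=90: rows 7, 8 → Rep = K13, K13 ✓
Type=82: rows 9, 10 → Rep = K80, K80 ✓
The only Type value with inconsistent Rep is Type=86.

86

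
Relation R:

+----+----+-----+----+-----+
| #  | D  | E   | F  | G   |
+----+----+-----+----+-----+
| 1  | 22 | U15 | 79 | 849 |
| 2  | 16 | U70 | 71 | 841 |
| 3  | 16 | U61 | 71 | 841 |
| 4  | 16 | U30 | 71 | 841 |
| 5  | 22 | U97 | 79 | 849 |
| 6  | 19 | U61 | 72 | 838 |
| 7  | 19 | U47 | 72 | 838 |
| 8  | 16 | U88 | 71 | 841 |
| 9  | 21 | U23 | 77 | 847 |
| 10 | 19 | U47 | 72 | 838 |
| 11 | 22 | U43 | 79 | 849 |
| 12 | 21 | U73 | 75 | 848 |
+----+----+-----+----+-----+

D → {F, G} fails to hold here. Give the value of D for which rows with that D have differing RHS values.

21

D=22: rows 1, 5, 11 → {F,G} = (79, 849), (79, 849), (79, 849) ✓
D=16: rows 2, 3, 4, 8 → {F,G} = (71, 841), (71, 841), (71, 841), (71, 841) ✓
D=19: rows 6, 7, 10 → {F,G} = (72, 838), (72, 838), (72, 838) ✓
D=21: rows 9, 12 → {F,G} takes values {(77, 847), (75, 848)} — violation
The only D value with inconsistent RHS is D=21.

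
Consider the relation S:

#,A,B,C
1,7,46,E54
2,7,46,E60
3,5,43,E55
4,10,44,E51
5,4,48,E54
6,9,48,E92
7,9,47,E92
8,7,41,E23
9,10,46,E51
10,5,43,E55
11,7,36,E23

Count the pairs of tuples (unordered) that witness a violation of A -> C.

A=7: violating pairs (1,2), (1,8), (1,11), (2,8), (2,11) — 5 pairs.
A=5: all 2 rows agree on C — 0 pairs.
A=10: all 2 rows agree on C — 0 pairs.
A=9: all 2 rows agree on C — 0 pairs.

5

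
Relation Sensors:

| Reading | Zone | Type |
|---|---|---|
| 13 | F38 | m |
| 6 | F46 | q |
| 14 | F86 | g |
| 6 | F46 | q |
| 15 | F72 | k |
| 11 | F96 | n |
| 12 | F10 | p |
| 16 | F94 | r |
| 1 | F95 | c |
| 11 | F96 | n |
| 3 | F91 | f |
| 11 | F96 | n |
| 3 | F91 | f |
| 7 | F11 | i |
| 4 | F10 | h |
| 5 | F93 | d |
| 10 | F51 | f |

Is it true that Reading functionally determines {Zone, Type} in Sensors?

Yes

Reading=13: 1 row → {Zone,Type} = (F38, m) ✓
Reading=6: 2 rows → {Zone,Type} = (F46, q), (F46, q) ✓
Reading=14: 1 row → {Zone,Type} = (F86, g) ✓
Reading=15: 1 row → {Zone,Type} = (F72, k) ✓
Reading=11: 3 rows → {Zone,Type} = (F96, n), (F96, n), (F96, n) ✓
Reading=12: 1 row → {Zone,Type} = (F10, p) ✓
Reading=16: 1 row → {Zone,Type} = (F94, r) ✓
Reading=1: 1 row → {Zone,Type} = (F95, c) ✓
Reading=3: 2 rows → {Zone,Type} = (F91, f), (F91, f) ✓
Reading=7: 1 row → {Zone,Type} = (F11, i) ✓
Reading=4: 1 row → {Zone,Type} = (F10, h) ✓
Reading=5: 1 row → {Zone,Type} = (F93, d) ✓
Reading=10: 1 row → {Zone,Type} = (F51, f) ✓
Every Reading value is associated with a single {Zone, Type} value, so Reading -> {Zone, Type} holds.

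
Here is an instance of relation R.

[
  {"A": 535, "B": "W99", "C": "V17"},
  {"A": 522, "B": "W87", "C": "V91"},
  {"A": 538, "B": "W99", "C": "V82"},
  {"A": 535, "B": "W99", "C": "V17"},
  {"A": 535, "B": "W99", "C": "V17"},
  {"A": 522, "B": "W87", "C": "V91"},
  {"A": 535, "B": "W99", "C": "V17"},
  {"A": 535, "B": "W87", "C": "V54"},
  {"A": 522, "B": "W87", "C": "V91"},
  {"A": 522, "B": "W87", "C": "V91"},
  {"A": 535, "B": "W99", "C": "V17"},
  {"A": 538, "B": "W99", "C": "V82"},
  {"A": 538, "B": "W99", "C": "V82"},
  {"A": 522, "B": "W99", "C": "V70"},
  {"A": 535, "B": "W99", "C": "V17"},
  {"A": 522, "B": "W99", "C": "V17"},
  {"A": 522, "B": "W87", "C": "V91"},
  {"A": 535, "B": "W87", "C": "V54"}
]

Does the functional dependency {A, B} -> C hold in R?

(A=535, B=W99): 6 rows → C = V17, V17, V17, V17, V17, V17 ✓
(A=522, B=W87): 5 rows → C = V91, V91, V91, V91, V91 ✓
(A=538, B=W99): 3 rows → C = V82, V82, V82 ✓
(A=535, B=W87): 2 rows → C = V54, V54 ✓
(A=522, B=W99): 2 rows → C takes values {V70, V17} — violation
Two rows agree on {A, B} but differ on C, so {A, B} -> C does not hold.

No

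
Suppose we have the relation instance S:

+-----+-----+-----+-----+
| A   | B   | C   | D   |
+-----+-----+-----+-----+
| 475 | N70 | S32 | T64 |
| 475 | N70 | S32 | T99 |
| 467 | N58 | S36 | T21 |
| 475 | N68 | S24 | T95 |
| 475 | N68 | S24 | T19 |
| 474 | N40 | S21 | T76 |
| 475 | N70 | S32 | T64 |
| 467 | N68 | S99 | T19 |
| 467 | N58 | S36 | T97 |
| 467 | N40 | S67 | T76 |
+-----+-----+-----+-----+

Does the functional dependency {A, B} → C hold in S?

(A=475, B=N70): 3 rows → C = S32, S32, S32 ✓
(A=467, B=N58): 2 rows → C = S36, S36 ✓
(A=475, B=N68): 2 rows → C = S24, S24 ✓
(A=474, B=N40): 1 row → C = S21 ✓
(A=467, B=N68): 1 row → C = S99 ✓
(A=467, B=N40): 1 row → C = S67 ✓
Every {A, B} value is associated with a single C value, so {A, B} → C holds.

Yes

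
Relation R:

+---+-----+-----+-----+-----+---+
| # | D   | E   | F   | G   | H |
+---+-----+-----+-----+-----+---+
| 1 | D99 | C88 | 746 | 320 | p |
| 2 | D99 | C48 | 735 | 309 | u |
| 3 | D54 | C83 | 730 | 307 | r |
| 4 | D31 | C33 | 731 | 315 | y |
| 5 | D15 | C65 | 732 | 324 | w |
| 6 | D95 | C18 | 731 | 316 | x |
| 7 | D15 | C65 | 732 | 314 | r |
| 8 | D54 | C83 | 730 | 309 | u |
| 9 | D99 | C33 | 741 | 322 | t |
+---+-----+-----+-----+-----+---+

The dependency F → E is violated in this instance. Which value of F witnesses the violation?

731

F=746: row 1 → E = C88 ✓
F=735: row 2 → E = C48 ✓
F=730: rows 3, 8 → E = C83, C83 ✓
F=731: rows 4, 6 → E takes values {C33, C18} — violation
F=732: rows 5, 7 → E = C65, C65 ✓
F=741: row 9 → E = C33 ✓
The only F value with inconsistent E is F=731.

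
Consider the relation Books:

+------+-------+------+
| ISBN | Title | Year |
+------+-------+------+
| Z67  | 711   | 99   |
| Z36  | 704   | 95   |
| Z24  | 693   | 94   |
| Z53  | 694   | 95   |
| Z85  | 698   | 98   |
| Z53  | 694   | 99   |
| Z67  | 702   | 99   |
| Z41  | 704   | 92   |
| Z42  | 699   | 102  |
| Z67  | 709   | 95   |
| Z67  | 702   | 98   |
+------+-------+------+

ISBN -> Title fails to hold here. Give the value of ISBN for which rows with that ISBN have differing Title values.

Z67

ISBN=Z67: 4 rows → Title takes values {711, 702, 709} — violation
ISBN=Z36: 1 row → Title = 704 ✓
ISBN=Z24: 1 row → Title = 693 ✓
ISBN=Z53: 2 rows → Title = 694, 694 ✓
ISBN=Z85: 1 row → Title = 698 ✓
ISBN=Z41: 1 row → Title = 704 ✓
ISBN=Z42: 1 row → Title = 699 ✓
The only ISBN value with inconsistent Title is ISBN=Z67.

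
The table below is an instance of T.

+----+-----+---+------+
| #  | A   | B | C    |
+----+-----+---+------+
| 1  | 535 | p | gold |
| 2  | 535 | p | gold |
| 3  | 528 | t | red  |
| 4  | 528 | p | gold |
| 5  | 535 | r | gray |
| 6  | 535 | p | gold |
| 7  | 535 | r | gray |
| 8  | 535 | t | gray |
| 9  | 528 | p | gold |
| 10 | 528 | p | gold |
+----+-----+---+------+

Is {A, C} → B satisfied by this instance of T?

(A=535, C=gold): rows 1, 2, 6 → B = p, p, p ✓
(A=528, C=red): row 3 → B = t ✓
(A=528, C=gold): rows 4, 9, 10 → B = p, p, p ✓
(A=535, C=gray): rows 5, 7, 8 → B takes values {r, t} — violation
Two rows agree on {A, C} but differ on B, so {A, C} → B does not hold.

No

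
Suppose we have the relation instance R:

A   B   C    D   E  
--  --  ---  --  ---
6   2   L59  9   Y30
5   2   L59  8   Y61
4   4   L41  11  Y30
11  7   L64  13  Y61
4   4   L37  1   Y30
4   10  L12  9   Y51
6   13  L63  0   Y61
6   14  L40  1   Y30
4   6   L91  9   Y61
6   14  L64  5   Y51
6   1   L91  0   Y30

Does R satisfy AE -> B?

(A=6, E=Y30): 3 rows → B takes values {2, 14, 1} — violation
(A=5, E=Y61): 1 row → B = 2 ✓
(A=4, E=Y30): 2 rows → B = 4, 4 ✓
(A=11, E=Y61): 1 row → B = 7 ✓
(A=4, E=Y51): 1 row → B = 10 ✓
(A=6, E=Y61): 1 row → B = 13 ✓
(A=4, E=Y61): 1 row → B = 6 ✓
(A=6, E=Y51): 1 row → B = 14 ✓
Two rows agree on AE but differ on B, so AE -> B does not hold.

No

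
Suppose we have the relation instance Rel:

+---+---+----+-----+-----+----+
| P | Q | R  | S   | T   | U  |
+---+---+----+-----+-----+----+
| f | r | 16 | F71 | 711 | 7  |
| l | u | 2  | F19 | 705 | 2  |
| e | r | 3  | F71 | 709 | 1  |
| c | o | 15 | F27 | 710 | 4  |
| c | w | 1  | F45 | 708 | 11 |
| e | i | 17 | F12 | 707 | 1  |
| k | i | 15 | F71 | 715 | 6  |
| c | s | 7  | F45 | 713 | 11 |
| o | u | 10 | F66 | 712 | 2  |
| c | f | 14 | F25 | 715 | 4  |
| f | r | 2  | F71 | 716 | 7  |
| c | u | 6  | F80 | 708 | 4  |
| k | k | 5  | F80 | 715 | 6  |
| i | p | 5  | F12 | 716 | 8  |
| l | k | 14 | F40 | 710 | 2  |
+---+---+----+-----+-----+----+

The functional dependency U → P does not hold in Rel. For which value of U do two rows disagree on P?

2

U=7: 2 rows → P = f, f ✓
U=2: 3 rows → P takes values {l, o} — violation
U=1: 2 rows → P = e, e ✓
U=4: 3 rows → P = c, c, c ✓
U=11: 2 rows → P = c, c ✓
U=6: 2 rows → P = k, k ✓
U=8: 1 row → P = i ✓
The only U value with inconsistent P is U=2.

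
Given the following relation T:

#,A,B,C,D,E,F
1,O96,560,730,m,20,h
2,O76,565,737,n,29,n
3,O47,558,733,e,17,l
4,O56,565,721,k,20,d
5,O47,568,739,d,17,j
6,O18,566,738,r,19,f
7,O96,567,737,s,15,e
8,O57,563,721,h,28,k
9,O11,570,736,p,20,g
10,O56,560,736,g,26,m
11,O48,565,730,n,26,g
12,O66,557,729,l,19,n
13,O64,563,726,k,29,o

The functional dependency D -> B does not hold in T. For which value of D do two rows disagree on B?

k

D=m: row 1 → B = 560 ✓
D=n: rows 2, 11 → B = 565, 565 ✓
D=e: row 3 → B = 558 ✓
D=k: rows 4, 13 → B takes values {565, 563} — violation
D=d: row 5 → B = 568 ✓
D=r: row 6 → B = 566 ✓
D=s: row 7 → B = 567 ✓
D=h: row 8 → B = 563 ✓
D=p: row 9 → B = 570 ✓
D=g: row 10 → B = 560 ✓
D=l: row 12 → B = 557 ✓
The only D value with inconsistent B is D=k.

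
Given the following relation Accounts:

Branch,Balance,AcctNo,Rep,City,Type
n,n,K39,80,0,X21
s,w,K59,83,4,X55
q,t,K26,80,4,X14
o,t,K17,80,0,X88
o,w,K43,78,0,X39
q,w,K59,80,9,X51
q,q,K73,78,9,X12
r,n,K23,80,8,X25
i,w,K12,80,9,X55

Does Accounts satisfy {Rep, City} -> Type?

(Rep=80, City=0): 2 rows → Type takes values {X21, X88} — violation
(Rep=83, City=4): 1 row → Type = X55 ✓
(Rep=80, City=4): 1 row → Type = X14 ✓
(Rep=78, City=0): 1 row → Type = X39 ✓
(Rep=80, City=9): 2 rows → Type takes values {X51, X55} — violation
(Rep=78, City=9): 1 row → Type = X12 ✓
(Rep=80, City=8): 1 row → Type = X25 ✓
Two rows agree on {Rep, City} but differ on Type, so {Rep, City} -> Type does not hold.

No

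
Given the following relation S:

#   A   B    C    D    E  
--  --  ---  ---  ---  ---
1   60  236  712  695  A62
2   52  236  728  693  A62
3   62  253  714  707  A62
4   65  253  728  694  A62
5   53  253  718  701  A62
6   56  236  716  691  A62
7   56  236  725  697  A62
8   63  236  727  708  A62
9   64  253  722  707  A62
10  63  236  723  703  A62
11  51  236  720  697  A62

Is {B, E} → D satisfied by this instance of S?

(B=236, E=A62): rows 1, 2, 6, 7, 8, 10, 11 → D takes values {695, 693, 691, 697, 708, 703} — violation
(B=253, E=A62): rows 3, 4, 5, 9 → D takes values {707, 694, 701} — violation
Two rows agree on {B, E} but differ on D, so {B, E} → D does not hold.

No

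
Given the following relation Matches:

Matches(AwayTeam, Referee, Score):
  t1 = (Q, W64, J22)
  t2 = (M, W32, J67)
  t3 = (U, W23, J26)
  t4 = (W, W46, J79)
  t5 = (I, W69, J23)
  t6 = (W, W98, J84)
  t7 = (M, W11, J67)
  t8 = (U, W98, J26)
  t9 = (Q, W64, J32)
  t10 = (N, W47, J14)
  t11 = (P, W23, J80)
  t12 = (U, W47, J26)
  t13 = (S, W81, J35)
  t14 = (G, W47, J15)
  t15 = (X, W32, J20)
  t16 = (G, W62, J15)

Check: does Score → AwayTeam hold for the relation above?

Score=J22: row 1 → AwayTeam = Q ✓
Score=J67: rows 2, 7 → AwayTeam = M, M ✓
Score=J26: rows 3, 8, 12 → AwayTeam = U, U, U ✓
Score=J79: row 4 → AwayTeam = W ✓
Score=J23: row 5 → AwayTeam = I ✓
Score=J84: row 6 → AwayTeam = W ✓
Score=J32: row 9 → AwayTeam = Q ✓
Score=J14: row 10 → AwayTeam = N ✓
Score=J80: row 11 → AwayTeam = P ✓
Score=J35: row 13 → AwayTeam = S ✓
Score=J15: rows 14, 16 → AwayTeam = G, G ✓
Score=J20: row 15 → AwayTeam = X ✓
Every Score value is associated with a single AwayTeam value, so Score → AwayTeam holds.

Yes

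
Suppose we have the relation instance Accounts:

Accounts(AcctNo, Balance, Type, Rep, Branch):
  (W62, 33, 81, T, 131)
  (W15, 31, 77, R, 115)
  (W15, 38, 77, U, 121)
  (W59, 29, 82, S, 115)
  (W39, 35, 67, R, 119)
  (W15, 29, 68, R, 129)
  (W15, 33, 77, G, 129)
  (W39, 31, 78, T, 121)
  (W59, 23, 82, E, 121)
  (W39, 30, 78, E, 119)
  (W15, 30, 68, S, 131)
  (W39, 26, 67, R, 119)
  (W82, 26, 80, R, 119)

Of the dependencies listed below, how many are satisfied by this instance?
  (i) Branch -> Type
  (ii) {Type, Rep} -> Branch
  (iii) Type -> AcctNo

2

(i) Branch -> Type: Branch=131: 2 rows → Type takes values {81, 68} — violation; Branch=115: 2 rows → Type takes values {77, 82} — violation; Branch=121: 3 rows → Type takes values {77, 78, 82} — violation; Branch=119: 4 rows → Type takes values {67, 78, 80} — violation; Branch=129: 2 rows → Type takes values {68, 77} — violation — fails.
(ii) {Type, Rep} -> Branch: every LHS value maps to a single RHS value — holds.
(iii) Type -> AcctNo: every LHS value maps to a single RHS value — holds.
2 of the 3 dependencies hold.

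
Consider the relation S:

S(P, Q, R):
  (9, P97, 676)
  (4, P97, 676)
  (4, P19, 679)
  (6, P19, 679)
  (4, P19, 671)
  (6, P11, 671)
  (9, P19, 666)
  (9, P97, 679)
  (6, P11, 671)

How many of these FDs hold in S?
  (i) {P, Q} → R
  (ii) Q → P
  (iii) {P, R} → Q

(i) {P, Q} → R: (P=9, Q=P97): 2 rows → R takes values {676, 679} — violation; (P=4, Q=P19): 2 rows → R takes values {679, 671} — violation — fails.
(ii) Q → P: Q=P97: 3 rows → P takes values {9, 4} — violation; Q=P19: 4 rows → P takes values {4, 6, 9} — violation — fails.
(iii) {P, R} → Q: every LHS value maps to a single RHS value — holds.
1 of the 3 dependencies holds.

1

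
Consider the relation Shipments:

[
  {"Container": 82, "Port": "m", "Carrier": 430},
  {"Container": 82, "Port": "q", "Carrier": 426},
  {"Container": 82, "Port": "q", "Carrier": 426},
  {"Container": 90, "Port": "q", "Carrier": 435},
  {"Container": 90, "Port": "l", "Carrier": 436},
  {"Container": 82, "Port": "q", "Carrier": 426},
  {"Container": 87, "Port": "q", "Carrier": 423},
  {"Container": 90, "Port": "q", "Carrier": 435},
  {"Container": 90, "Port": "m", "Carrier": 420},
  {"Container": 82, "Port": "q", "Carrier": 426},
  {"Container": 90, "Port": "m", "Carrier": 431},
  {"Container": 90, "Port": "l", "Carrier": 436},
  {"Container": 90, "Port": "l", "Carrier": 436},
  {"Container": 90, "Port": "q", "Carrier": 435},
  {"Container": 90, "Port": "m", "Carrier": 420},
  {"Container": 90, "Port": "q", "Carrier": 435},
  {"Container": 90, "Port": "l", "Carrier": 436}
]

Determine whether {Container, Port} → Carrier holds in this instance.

No

(Container=82, Port=m): 1 row → Carrier = 430 ✓
(Container=82, Port=q): 4 rows → Carrier = 426, 426, 426, 426 ✓
(Container=90, Port=q): 4 rows → Carrier = 435, 435, 435, 435 ✓
(Container=90, Port=l): 4 rows → Carrier = 436, 436, 436, 436 ✓
(Container=87, Port=q): 1 row → Carrier = 423 ✓
(Container=90, Port=m): 3 rows → Carrier takes values {420, 431} — violation
Two rows agree on {Container, Port} but differ on Carrier, so {Container, Port} → Carrier does not hold.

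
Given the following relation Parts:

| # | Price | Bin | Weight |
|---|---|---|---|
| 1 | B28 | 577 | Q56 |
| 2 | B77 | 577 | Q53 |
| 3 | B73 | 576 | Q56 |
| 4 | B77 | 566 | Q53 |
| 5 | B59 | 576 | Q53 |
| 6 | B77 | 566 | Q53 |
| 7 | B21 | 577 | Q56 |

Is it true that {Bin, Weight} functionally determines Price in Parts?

(Bin=577, Weight=Q56): rows 1, 7 → Price takes values {B28, B21} — violation
(Bin=577, Weight=Q53): row 2 → Price = B77 ✓
(Bin=576, Weight=Q56): row 3 → Price = B73 ✓
(Bin=566, Weight=Q53): rows 4, 6 → Price = B77, B77 ✓
(Bin=576, Weight=Q53): row 5 → Price = B59 ✓
Two rows agree on {Bin, Weight} but differ on Price, so {Bin, Weight} -> Price does not hold.

No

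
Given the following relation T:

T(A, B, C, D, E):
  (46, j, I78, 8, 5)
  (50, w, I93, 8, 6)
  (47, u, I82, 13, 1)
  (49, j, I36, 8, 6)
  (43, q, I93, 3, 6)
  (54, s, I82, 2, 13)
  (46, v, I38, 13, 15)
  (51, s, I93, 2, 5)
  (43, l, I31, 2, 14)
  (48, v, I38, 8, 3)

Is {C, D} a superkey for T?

All 10 rows have distinct {C, D} values, so {C, D} → (all attributes) holds and {C, D} is a superkey.

Yes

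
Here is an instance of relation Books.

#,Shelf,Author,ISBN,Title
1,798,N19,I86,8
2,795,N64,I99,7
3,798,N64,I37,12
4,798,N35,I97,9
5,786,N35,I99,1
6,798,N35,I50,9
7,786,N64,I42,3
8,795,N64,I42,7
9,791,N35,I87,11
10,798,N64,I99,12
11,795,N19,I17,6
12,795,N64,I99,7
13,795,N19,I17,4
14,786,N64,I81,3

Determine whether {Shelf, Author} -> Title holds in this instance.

No

(Shelf=798, Author=N19): row 1 → Title = 8 ✓
(Shelf=795, Author=N64): rows 2, 8, 12 → Title = 7, 7, 7 ✓
(Shelf=798, Author=N64): rows 3, 10 → Title = 12, 12 ✓
(Shelf=798, Author=N35): rows 4, 6 → Title = 9, 9 ✓
(Shelf=786, Author=N35): row 5 → Title = 1 ✓
(Shelf=786, Author=N64): rows 7, 14 → Title = 3, 3 ✓
(Shelf=791, Author=N35): row 9 → Title = 11 ✓
(Shelf=795, Author=N19): rows 11, 13 → Title takes values {6, 4} — violation
Two rows agree on {Shelf, Author} but differ on Title, so {Shelf, Author} -> Title does not hold.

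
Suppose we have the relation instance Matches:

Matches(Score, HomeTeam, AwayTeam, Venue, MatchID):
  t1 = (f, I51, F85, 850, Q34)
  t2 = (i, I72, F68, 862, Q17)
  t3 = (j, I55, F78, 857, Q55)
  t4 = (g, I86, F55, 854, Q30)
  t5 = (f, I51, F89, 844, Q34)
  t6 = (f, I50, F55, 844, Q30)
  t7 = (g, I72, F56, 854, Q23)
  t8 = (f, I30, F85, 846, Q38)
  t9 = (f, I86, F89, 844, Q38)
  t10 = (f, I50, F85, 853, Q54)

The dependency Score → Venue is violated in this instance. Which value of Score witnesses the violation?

f

Score=f: rows 1, 5, 6, 8, 9, 10 → Venue takes values {850, 844, 846, 853} — violation
Score=i: row 2 → Venue = 862 ✓
Score=j: row 3 → Venue = 857 ✓
Score=g: rows 4, 7 → Venue = 854, 854 ✓
The only Score value with inconsistent Venue is Score=f.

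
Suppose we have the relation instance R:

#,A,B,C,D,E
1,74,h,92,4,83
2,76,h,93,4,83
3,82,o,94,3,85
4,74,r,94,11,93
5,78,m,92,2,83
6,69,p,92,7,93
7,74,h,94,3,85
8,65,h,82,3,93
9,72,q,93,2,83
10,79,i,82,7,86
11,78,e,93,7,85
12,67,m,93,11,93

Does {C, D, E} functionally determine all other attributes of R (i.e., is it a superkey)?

No

Rows 3 and 7 have the same {C, D, E} value (C=94, D=3, E=85) but are distinct tuples, so {C, D, E} does not determine every attribute — not a superkey.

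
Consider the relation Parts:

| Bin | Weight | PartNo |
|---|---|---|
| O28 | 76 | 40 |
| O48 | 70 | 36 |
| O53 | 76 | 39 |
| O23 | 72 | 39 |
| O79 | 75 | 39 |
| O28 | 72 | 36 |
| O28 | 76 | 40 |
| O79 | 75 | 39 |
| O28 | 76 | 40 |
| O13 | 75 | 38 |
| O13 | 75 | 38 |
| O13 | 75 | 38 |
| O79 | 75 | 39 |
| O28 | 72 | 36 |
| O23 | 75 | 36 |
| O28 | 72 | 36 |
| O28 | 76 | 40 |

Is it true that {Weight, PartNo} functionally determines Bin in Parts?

Yes

(Weight=76, PartNo=40): 4 rows → Bin = O28, O28, O28, O28 ✓
(Weight=70, PartNo=36): 1 row → Bin = O48 ✓
(Weight=76, PartNo=39): 1 row → Bin = O53 ✓
(Weight=72, PartNo=39): 1 row → Bin = O23 ✓
(Weight=75, PartNo=39): 3 rows → Bin = O79, O79, O79 ✓
(Weight=72, PartNo=36): 3 rows → Bin = O28, O28, O28 ✓
(Weight=75, PartNo=38): 3 rows → Bin = O13, O13, O13 ✓
(Weight=75, PartNo=36): 1 row → Bin = O23 ✓
Every {Weight, PartNo} value is associated with a single Bin value, so {Weight, PartNo} → Bin holds.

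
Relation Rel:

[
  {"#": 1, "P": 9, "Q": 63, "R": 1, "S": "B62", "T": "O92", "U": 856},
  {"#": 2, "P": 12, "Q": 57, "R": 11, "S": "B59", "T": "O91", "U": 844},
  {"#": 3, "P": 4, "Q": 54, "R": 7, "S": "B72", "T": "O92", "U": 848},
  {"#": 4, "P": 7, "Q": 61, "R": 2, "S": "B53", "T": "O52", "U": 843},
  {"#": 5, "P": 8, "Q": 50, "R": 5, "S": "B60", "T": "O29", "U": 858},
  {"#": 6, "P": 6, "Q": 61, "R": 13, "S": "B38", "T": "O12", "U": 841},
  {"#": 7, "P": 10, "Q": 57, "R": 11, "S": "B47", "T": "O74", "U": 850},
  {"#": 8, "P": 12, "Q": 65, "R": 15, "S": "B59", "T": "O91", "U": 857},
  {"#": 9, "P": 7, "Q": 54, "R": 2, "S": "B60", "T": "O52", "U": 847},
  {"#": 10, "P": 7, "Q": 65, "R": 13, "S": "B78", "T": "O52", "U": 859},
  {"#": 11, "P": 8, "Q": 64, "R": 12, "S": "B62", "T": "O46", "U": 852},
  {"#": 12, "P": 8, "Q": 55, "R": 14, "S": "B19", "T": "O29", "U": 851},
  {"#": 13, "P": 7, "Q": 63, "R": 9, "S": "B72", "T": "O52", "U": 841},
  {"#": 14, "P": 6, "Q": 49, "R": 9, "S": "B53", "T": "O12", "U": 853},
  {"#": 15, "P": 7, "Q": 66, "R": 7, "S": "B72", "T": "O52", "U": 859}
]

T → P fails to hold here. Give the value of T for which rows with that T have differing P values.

T=O92: rows 1, 3 → P takes values {9, 4} — violation
T=O91: rows 2, 8 → P = 12, 12 ✓
T=O52: rows 4, 9, 10, 13, 15 → P = 7, 7, 7, 7, 7 ✓
T=O29: rows 5, 12 → P = 8, 8 ✓
T=O12: rows 6, 14 → P = 6, 6 ✓
T=O74: row 7 → P = 10 ✓
T=O46: row 11 → P = 8 ✓
The only T value with inconsistent P is T=O92.

O92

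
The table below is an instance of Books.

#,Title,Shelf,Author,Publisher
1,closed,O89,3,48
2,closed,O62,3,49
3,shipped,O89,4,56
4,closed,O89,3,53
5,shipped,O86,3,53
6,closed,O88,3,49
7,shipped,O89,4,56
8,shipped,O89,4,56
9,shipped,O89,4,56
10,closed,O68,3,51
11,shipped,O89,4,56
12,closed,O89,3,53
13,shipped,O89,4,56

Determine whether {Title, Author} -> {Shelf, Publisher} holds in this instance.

No

(Title=closed, Author=3): rows 1, 2, 4, 6, 10, 12 → {Shelf,Publisher} takes values {(O89, 48), (O62, 49), (O89, 53), (O88, 49), (O68, 51)} — violation
(Title=shipped, Author=4): rows 3, 7, 8, 9, 11, 13 → {Shelf,Publisher} = (O89, 56), (O89, 56), (O89, 56), (O89, 56), (O89, 56), (O89, 56) ✓
(Title=shipped, Author=3): row 5 → {Shelf,Publisher} = (O86, 53) ✓
Two rows agree on {Title, Author} but differ on {Shelf, Publisher}, so {Title, Author} -> {Shelf, Publisher} does not hold.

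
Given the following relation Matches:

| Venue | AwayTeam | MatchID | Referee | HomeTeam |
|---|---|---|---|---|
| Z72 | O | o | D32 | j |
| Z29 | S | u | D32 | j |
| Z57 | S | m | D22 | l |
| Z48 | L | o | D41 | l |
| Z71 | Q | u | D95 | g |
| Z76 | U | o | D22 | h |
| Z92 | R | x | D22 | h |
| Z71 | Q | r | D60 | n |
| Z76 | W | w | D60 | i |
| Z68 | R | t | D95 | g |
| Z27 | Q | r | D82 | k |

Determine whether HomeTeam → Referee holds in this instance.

HomeTeam=j: 2 rows → Referee = D32, D32 ✓
HomeTeam=l: 2 rows → Referee takes values {D22, D41} — violation
HomeTeam=g: 2 rows → Referee = D95, D95 ✓
HomeTeam=h: 2 rows → Referee = D22, D22 ✓
HomeTeam=n: 1 row → Referee = D60 ✓
HomeTeam=i: 1 row → Referee = D60 ✓
HomeTeam=k: 1 row → Referee = D82 ✓
Two rows agree on HomeTeam but differ on Referee, so HomeTeam → Referee does not hold.

No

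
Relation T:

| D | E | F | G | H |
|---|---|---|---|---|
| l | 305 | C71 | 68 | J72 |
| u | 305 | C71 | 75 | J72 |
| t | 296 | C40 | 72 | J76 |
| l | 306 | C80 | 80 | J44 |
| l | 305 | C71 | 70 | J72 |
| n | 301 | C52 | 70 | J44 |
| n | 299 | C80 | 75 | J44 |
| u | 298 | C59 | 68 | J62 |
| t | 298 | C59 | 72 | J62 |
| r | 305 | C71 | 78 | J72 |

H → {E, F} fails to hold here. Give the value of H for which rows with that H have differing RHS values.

J44

H=J72: 4 rows → {E,F} = (305, C71), (305, C71), (305, C71), (305, C71) ✓
H=J76: 1 row → {E,F} = (296, C40) ✓
H=J44: 3 rows → {E,F} takes values {(306, C80), (301, C52), (299, C80)} — violation
H=J62: 2 rows → {E,F} = (298, C59), (298, C59) ✓
The only H value with inconsistent RHS is H=J44.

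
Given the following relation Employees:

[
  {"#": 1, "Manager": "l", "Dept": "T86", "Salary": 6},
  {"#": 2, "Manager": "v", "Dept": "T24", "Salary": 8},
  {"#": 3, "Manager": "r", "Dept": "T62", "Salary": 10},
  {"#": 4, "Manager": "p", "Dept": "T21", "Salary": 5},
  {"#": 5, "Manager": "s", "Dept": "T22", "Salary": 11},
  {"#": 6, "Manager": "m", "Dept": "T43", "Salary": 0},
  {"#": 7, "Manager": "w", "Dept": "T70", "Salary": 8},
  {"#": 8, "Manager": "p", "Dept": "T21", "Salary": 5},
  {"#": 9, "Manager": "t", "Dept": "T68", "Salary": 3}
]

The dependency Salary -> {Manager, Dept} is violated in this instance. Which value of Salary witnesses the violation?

8

Salary=6: row 1 → {Manager,Dept} = (l, T86) ✓
Salary=8: rows 2, 7 → {Manager,Dept} takes values {(v, T24), (w, T70)} — violation
Salary=10: row 3 → {Manager,Dept} = (r, T62) ✓
Salary=5: rows 4, 8 → {Manager,Dept} = (p, T21), (p, T21) ✓
Salary=11: row 5 → {Manager,Dept} = (s, T22) ✓
Salary=0: row 6 → {Manager,Dept} = (m, T43) ✓
Salary=3: row 9 → {Manager,Dept} = (t, T68) ✓
The only Salary value with inconsistent RHS is Salary=8.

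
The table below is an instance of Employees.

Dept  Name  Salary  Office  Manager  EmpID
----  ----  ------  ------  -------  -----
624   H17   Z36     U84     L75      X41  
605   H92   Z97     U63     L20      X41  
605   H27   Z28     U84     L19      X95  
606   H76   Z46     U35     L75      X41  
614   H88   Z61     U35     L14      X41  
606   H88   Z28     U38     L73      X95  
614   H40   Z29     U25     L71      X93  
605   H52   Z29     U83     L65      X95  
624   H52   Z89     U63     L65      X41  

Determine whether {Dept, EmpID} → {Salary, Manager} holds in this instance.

No

(Dept=624, EmpID=X41): 2 rows → {Salary,Manager} takes values {(Z36, L75), (Z89, L65)} — violation
(Dept=605, EmpID=X41): 1 row → {Salary,Manager} = (Z97, L20) ✓
(Dept=605, EmpID=X95): 2 rows → {Salary,Manager} takes values {(Z28, L19), (Z29, L65)} — violation
(Dept=606, EmpID=X41): 1 row → {Salary,Manager} = (Z46, L75) ✓
(Dept=614, EmpID=X41): 1 row → {Salary,Manager} = (Z61, L14) ✓
(Dept=606, EmpID=X95): 1 row → {Salary,Manager} = (Z28, L73) ✓
(Dept=614, EmpID=X93): 1 row → {Salary,Manager} = (Z29, L71) ✓
Two rows agree on {Dept, EmpID} but differ on {Salary, Manager}, so {Dept, EmpID} → {Salary, Manager} does not hold.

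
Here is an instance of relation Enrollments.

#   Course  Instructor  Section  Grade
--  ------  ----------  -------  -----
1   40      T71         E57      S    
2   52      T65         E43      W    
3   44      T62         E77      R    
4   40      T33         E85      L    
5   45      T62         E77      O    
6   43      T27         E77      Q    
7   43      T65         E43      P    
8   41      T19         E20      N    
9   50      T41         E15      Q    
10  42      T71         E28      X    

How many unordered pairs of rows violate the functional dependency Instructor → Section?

1

Instructor=T71: violating pairs (1,10) — 1 pair.
Instructor=T65: all 2 rows agree on Section — 0 pairs.
Instructor=T62: all 2 rows agree on Section — 0 pairs.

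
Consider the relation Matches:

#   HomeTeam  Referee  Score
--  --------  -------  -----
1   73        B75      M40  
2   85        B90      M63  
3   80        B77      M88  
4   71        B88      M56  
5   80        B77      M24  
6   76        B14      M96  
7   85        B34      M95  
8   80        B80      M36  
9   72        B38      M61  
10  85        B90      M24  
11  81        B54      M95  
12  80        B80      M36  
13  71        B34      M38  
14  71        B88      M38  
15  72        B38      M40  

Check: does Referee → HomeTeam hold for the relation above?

Referee=B75: row 1 → HomeTeam = 73 ✓
Referee=B90: rows 2, 10 → HomeTeam = 85, 85 ✓
Referee=B77: rows 3, 5 → HomeTeam = 80, 80 ✓
Referee=B88: rows 4, 14 → HomeTeam = 71, 71 ✓
Referee=B14: row 6 → HomeTeam = 76 ✓
Referee=B34: rows 7, 13 → HomeTeam takes values {85, 71} — violation
Referee=B80: rows 8, 12 → HomeTeam = 80, 80 ✓
Referee=B38: rows 9, 15 → HomeTeam = 72, 72 ✓
Referee=B54: row 11 → HomeTeam = 81 ✓
Two rows agree on Referee but differ on HomeTeam, so Referee → HomeTeam does not hold.

No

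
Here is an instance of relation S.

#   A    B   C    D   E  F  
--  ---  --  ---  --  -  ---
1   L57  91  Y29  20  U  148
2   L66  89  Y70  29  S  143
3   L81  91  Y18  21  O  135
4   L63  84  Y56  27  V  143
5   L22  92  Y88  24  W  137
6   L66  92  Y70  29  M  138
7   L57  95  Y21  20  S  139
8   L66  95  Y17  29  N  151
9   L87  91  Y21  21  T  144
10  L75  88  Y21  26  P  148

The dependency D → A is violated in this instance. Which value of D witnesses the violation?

21

D=20: rows 1, 7 → A = L57, L57 ✓
D=29: rows 2, 6, 8 → A = L66, L66, L66 ✓
D=21: rows 3, 9 → A takes values {L81, L87} — violation
D=27: row 4 → A = L63 ✓
D=24: row 5 → A = L22 ✓
D=26: row 10 → A = L75 ✓
The only D value with inconsistent A is D=21.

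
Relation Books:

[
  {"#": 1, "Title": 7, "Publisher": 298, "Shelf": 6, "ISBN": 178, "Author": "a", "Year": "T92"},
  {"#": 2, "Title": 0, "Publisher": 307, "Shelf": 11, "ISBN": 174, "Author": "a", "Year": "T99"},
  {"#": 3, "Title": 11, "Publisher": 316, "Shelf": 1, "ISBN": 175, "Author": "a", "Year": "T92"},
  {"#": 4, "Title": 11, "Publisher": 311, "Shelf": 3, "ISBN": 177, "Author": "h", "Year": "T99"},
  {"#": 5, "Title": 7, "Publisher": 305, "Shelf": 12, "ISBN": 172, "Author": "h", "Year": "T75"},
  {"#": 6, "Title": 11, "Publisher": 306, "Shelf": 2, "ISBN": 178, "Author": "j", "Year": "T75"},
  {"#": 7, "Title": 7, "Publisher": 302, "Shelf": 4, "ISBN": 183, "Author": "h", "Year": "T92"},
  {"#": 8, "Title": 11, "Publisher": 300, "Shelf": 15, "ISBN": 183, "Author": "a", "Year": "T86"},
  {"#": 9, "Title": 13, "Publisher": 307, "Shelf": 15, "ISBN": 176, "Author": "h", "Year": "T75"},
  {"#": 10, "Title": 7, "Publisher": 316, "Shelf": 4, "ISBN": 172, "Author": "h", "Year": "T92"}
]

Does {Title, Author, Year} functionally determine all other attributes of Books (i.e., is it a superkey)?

Rows 7 and 10 have the same {Title, Author, Year} value (Title=7, Author=h, Year=T92) but are distinct tuples, so {Title, Author, Year} does not determine every attribute — not a superkey.

No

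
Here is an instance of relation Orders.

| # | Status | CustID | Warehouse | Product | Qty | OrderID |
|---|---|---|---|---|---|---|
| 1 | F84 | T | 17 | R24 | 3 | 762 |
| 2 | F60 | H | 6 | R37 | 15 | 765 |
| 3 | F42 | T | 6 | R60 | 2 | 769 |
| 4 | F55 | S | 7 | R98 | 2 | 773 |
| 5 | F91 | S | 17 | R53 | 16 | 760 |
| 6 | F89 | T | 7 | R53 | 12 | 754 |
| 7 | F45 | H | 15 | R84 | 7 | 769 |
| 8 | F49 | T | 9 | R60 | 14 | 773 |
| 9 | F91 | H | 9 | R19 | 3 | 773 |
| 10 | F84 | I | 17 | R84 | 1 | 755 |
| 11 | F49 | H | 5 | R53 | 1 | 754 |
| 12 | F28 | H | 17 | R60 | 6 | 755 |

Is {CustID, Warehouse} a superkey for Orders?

All 12 rows have distinct {CustID, Warehouse} values, so {CustID, Warehouse} → (all attributes) holds and {CustID, Warehouse} is a superkey.

Yes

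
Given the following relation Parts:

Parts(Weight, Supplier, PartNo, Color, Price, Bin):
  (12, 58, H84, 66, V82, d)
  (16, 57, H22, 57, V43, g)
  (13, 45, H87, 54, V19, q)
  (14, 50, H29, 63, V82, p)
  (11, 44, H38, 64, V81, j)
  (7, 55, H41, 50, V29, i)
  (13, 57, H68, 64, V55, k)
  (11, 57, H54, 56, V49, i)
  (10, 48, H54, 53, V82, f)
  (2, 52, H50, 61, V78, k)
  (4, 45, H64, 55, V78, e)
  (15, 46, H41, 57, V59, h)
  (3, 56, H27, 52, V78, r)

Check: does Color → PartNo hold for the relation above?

Color=66: 1 row → PartNo = H84 ✓
Color=57: 2 rows → PartNo takes values {H22, H41} — violation
Color=54: 1 row → PartNo = H87 ✓
Color=63: 1 row → PartNo = H29 ✓
Color=64: 2 rows → PartNo takes values {H38, H68} — violation
Color=50: 1 row → PartNo = H41 ✓
Color=56: 1 row → PartNo = H54 ✓
Color=53: 1 row → PartNo = H54 ✓
Color=61: 1 row → PartNo = H50 ✓
Color=55: 1 row → PartNo = H64 ✓
Color=52: 1 row → PartNo = H27 ✓
Two rows agree on Color but differ on PartNo, so Color → PartNo does not hold.

No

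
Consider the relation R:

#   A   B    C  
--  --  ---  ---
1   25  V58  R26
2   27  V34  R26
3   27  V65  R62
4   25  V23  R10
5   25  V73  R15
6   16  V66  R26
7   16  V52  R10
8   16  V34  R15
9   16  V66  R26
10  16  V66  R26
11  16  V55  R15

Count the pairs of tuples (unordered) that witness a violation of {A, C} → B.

1

(A=16, C=R26): all 3 rows agree on B — 0 pairs.
(A=16, C=R15): violating pairs (8,11) — 1 pair.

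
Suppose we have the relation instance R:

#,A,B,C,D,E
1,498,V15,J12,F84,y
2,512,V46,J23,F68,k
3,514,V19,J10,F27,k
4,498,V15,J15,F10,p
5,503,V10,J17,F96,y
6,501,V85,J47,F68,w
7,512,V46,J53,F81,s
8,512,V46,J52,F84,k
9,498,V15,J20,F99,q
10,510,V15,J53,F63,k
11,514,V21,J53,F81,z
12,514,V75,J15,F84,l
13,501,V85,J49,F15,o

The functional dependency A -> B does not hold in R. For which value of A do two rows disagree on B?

514

A=498: rows 1, 4, 9 → B = V15, V15, V15 ✓
A=512: rows 2, 7, 8 → B = V46, V46, V46 ✓
A=514: rows 3, 11, 12 → B takes values {V19, V21, V75} — violation
A=503: row 5 → B = V10 ✓
A=501: rows 6, 13 → B = V85, V85 ✓
A=510: row 10 → B = V15 ✓
The only A value with inconsistent B is A=514.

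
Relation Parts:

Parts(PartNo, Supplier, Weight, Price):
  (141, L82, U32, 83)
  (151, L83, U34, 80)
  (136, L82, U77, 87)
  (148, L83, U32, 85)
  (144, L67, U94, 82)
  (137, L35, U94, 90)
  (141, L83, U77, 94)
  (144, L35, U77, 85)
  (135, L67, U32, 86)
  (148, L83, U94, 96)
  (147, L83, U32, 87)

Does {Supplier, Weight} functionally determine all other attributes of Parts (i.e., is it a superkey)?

No

Two distinct rows share (Supplier=L83, Weight=U32), so {Supplier, Weight} does not determine every attribute — not a superkey.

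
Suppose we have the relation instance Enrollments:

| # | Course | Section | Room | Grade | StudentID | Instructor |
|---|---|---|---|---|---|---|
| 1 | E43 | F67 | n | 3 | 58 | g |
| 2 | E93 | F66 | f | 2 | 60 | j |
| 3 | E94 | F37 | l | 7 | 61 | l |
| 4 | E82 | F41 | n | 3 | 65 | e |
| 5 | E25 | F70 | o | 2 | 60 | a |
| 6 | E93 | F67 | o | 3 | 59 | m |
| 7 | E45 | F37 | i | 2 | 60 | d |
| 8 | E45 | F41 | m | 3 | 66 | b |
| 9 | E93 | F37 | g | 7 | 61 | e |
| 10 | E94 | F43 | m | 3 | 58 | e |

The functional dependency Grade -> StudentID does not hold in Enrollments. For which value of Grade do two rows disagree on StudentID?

Grade=3: rows 1, 4, 6, 8, 10 → StudentID takes values {58, 65, 59, 66} — violation
Grade=2: rows 2, 5, 7 → StudentID = 60, 60, 60 ✓
Grade=7: rows 3, 9 → StudentID = 61, 61 ✓
The only Grade value with inconsistent StudentID is Grade=3.

3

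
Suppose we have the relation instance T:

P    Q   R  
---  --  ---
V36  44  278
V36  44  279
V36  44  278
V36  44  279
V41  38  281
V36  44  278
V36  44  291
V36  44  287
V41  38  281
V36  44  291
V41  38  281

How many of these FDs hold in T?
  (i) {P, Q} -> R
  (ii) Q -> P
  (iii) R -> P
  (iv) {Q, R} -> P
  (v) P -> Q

4

(i) {P, Q} -> R: (P=V36, Q=44): 8 rows → R takes values {278, 279, 291, 287} — violation — fails.
(ii) Q -> P: every LHS value maps to a single RHS value — holds.
(iii) R -> P: every LHS value maps to a single RHS value — holds.
(iv) {Q, R} -> P: every LHS value maps to a single RHS value — holds.
(v) P -> Q: every LHS value maps to a single RHS value — holds.
4 of the 5 dependencies hold.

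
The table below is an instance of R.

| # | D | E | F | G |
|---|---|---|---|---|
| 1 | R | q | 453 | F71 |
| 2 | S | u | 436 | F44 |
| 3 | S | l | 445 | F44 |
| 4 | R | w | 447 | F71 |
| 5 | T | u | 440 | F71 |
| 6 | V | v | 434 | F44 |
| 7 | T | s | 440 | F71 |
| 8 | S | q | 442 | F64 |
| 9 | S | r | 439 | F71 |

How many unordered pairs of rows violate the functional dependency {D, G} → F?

2

(D=R, G=F71): violating pairs (1,4) — 1 pair.
(D=S, G=F44): violating pairs (2,3) — 1 pair.
(D=T, G=F71): all 2 rows agree on F — 0 pairs.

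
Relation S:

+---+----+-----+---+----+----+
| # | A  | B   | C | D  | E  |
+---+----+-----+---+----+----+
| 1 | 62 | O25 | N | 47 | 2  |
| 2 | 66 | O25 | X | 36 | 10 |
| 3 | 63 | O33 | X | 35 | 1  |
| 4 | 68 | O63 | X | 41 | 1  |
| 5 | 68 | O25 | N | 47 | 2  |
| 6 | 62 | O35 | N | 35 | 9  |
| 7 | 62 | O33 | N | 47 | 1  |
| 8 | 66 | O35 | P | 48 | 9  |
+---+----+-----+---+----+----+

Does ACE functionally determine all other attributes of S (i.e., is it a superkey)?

All 8 rows have distinct ACE values, so ACE → (all attributes) holds and ACE is a superkey.

Yes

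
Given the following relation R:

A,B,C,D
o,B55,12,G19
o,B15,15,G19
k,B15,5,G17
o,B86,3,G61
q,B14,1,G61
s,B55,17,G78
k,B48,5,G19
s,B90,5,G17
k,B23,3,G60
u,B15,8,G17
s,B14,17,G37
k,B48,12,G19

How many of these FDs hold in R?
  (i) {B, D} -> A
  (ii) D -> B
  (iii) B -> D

(i) {B, D} -> A: (B=B15, D=G17): 2 rows → A takes values {k, u} — violation — fails.
(ii) D -> B: D=G19: 4 rows → B takes values {B55, B15, B48} — violation; D=G17: 3 rows → B takes values {B15, B90} — violation; D=G61: 2 rows → B takes values {B86, B14} — violation — fails.
(iii) B -> D: B=B55: 2 rows → D takes values {G19, G78} — violation; B=B15: 3 rows → D takes values {G19, G17} — violation; B=B14: 2 rows → D takes values {G61, G37} — violation — fails.
None of the 3 dependencies hold.

0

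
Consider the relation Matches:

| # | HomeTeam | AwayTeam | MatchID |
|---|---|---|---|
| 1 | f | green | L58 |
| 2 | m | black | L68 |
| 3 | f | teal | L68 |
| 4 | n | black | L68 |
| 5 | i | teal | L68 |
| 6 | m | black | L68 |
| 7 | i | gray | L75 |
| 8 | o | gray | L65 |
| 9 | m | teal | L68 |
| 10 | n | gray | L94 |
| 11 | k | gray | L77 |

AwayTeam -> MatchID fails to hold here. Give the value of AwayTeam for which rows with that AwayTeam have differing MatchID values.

gray

AwayTeam=green: row 1 → MatchID = L58 ✓
AwayTeam=black: rows 2, 4, 6 → MatchID = L68, L68, L68 ✓
AwayTeam=teal: rows 3, 5, 9 → MatchID = L68, L68, L68 ✓
AwayTeam=gray: rows 7, 8, 10, 11 → MatchID takes values {L75, L65, L94, L77} — violation
The only AwayTeam value with inconsistent MatchID is AwayTeam=gray.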